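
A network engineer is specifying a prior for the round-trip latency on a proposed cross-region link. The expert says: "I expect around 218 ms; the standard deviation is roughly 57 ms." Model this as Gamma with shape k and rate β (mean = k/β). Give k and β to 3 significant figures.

k ≈ 14.6, β ≈ 0.0671

For Gamma(k, rate β): mean = k/β, variance = k/β², so CV = 1/√k.
CV = SD/mean = 57/218 = 0.2615, hence k = 1/CV² = 14.6.
Then β = k/mean = 14.6/218 = 0.0671.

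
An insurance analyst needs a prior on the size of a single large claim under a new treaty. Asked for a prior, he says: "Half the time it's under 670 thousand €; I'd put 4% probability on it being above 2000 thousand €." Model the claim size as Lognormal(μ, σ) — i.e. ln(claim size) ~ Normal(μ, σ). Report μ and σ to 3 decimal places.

If T ~ Lognormal(μ,σ) then ln T ~ Normal(μ,σ), so the p-quantile of ln T is μ + z_p·σ.
ln(670) = 6.507 and ln(2000) = 7.601; z_{0.5} = 0, z_{0.96} = 1.751.
σ = (7.601 − 6.507)/(1.751 − (0)) = 0.625.
μ = 6.507 − (0)·0.625 = 6.507.

μ ≈ 6.507, σ ≈ 0.625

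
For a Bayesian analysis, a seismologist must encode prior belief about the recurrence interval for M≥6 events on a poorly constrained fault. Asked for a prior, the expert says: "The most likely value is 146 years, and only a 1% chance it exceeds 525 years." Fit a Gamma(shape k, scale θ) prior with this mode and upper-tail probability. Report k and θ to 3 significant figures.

k ≈ 3.63, θ ≈ 55.6

Gamma(k,θ) with k>1 has mode (k−1)θ, so θ = 146/(k−1).
Need P(X < 525) = 0.99 with θ tied to k this way. Start at k = 2, θ = 146: P(X<525) ≈ 0.874.
Too low — raise k to concentrate. Iterating converges to k ≈ 3.63.
Then θ = 146/(3.63−1) ≈ 55.6.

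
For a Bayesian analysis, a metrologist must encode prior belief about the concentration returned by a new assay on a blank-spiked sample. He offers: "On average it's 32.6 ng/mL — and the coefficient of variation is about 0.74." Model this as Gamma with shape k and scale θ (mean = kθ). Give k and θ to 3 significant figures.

For Gamma(k, scale θ): mean = kθ, variance = kθ², so CV = 1/√k.
CV = 0.74, hence k = 1/CV² = 1.83.
Then θ = mean/k = 32.6/1.83 = 17.9.

k ≈ 1.83, θ ≈ 17.9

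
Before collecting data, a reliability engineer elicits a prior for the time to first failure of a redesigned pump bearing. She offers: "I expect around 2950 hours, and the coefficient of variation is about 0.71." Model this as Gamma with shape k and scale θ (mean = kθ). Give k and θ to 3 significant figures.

For Gamma(k, scale θ): mean = kθ, variance = kθ², so CV = 1/√k.
CV = 0.71, hence k = 1/CV² = 1.98.
Then θ = mean/k = 2950/1.98 = 1490.

k ≈ 1.98, θ ≈ 1490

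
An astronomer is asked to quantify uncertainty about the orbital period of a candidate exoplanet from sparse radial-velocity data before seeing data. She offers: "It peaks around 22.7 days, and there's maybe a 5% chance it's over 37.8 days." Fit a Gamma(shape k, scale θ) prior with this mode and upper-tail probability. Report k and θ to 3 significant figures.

k ≈ 11.7, θ ≈ 2.11

Gamma(k,θ) with k>1 has mode (k−1)θ, so θ = 22.7/(k−1).
Need P(X < 37.8) = 0.95 with θ tied to k this way. Start at k = 2, θ = 22.7: P(X<37.8) ≈ 0.496.
Too low — raise k to concentrate. Iterating converges to k ≈ 11.7.
Then θ = 22.7/(11.7−1) ≈ 2.11.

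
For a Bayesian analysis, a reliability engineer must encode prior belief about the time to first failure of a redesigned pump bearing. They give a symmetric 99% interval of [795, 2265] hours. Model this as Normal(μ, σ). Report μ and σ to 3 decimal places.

μ = 1530.000, σ = 285.345

A symmetric 99% interval runs μ ± z·σ with z = 2.576.
Half-width = 735, so σ = 735/2.576 = 285.345.
μ is the interval midpoint, 1530.000.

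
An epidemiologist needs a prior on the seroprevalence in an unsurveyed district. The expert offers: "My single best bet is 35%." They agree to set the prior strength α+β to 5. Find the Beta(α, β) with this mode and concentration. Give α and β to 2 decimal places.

α = 2.05, β = 2.95

For α,β > 1 the Beta mode is (α−1)/(α+β−2). With α+β = 5, the mode is (α−1)/3.
Set (α−1)/3 = 0.35 → α = 1 + 0.35·3 = 2.05.
β = 5 − α = 2.95.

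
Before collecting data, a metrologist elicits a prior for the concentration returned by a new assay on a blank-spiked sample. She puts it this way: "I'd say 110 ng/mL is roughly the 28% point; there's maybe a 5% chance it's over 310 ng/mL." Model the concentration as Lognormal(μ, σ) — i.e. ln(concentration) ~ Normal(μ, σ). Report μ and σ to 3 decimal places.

μ ≈ 4.972, σ ≈ 0.465

If T ~ Lognormal(μ,σ) then ln T ~ Normal(μ,σ), so the p-quantile of ln T is μ + z_p·σ.
ln(110) = 4.7 and ln(310) = 5.737; z_{0.28} = -0.5828, z_{0.95} = 1.645.
σ = (5.737 − 4.7)/(1.645 − (-0.5828)) = 0.465.
μ = 4.7 − (-0.5828)·0.465 = 4.972.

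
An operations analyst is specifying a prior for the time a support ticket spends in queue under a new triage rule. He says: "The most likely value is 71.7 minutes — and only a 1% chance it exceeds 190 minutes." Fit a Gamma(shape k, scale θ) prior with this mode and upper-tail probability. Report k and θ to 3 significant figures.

k ≈ 5.88, θ ≈ 14.7

Gamma(k,θ) with k>1 has mode (k−1)θ, so θ = 71.7/(k−1).
Need P(X < 190) = 0.99 with θ tied to k this way. Start at k = 2, θ = 71.7: P(X<190) ≈ 0.742.
Too low — raise k to concentrate. Iterating converges to k ≈ 5.88.
Then θ = 71.7/(5.88−1) ≈ 14.7.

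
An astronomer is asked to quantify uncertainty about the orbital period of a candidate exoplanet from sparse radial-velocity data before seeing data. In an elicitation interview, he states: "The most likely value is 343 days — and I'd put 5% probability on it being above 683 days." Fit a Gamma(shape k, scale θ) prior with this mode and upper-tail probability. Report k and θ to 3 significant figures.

k ≈ 6.84, θ ≈ 58.7

Gamma(k,θ) with k>1 has mode (k−1)θ, so θ = 343/(k−1).
Need P(X < 683) = 0.95 with θ tied to k this way. Start at k = 2, θ = 343: P(X<683) ≈ 0.592.
Too low — raise k to concentrate. Iterating converges to k ≈ 6.84.
Then θ = 343/(6.84−1) ≈ 58.7.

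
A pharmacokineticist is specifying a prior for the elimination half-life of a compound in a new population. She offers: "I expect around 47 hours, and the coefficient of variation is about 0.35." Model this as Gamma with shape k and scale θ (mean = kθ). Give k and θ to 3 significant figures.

For Gamma(k, scale θ): mean = kθ, variance = kθ², so CV = 1/√k.
CV = 0.35, hence k = 1/CV² = 8.16.
Then θ = mean/k = 47/8.16 = 5.76.

k ≈ 8.16, θ ≈ 5.76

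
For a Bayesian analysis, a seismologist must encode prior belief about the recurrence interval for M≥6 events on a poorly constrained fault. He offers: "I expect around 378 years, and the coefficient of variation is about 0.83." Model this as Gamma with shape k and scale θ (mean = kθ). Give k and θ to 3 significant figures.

For Gamma(k, scale θ): mean = kθ, variance = kθ², so CV = 1/√k.
CV = 0.83, hence k = 1/CV² = 1.45.
Then θ = mean/k = 378/1.45 = 260.

k ≈ 1.45, θ ≈ 260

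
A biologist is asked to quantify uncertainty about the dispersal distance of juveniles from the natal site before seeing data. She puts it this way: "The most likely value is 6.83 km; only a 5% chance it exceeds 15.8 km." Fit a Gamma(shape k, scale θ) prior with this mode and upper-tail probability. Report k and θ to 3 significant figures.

Gamma(k,θ) with k>1 has mode (k−1)θ, so θ = 6.83/(k−1).
Need P(X < 15.8) = 0.95 with θ tied to k this way. Start at k = 2, θ = 6.83: P(X<15.8) ≈ 0.672.
Too low — raise k to concentrate. Iterating converges to k ≈ 4.89.
Then θ = 6.83/(4.89−1) ≈ 1.75.

k ≈ 4.89, θ ≈ 1.75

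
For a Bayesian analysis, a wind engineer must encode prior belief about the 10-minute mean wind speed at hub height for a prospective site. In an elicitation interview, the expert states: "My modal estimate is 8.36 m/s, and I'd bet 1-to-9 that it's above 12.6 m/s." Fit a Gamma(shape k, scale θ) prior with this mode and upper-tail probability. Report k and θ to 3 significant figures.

k ≈ 12.1, θ ≈ 0.756

Gamma(k,θ) with k>1 has mode (k−1)θ, so θ = 8.36/(k−1).
Need P(X < 12.6) = 0.9 with θ tied to k this way. Start at k = 2, θ = 8.36: P(X<12.6) ≈ 0.445.
Too low — raise k to concentrate. Iterating converges to k ≈ 12.1.
Then θ = 8.36/(12.1−1) ≈ 0.756.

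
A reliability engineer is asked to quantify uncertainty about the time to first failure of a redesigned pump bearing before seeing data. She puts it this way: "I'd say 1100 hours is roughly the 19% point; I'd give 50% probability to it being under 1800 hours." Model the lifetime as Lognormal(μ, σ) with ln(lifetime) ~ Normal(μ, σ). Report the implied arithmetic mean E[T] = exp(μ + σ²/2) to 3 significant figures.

E[T] ≈ 2110 hours

If T ~ Lognormal(μ,σ) then ln T ~ Normal(μ,σ), so the p-quantile of ln T is μ + z_p·σ.
ln(1100) = 7.003 and ln(1800) = 7.496; z_{0.19} = -0.8779, z_{0.5} = 0.
σ = (7.496 − 7.003)/(0 − (-0.8779)) = 0.561.
μ = 7.003 − (-0.8779)·0.561 = 7.496.
E[T] = exp(μ + σ²/2) = exp(7.496 + 0.1573) = 2110 hours.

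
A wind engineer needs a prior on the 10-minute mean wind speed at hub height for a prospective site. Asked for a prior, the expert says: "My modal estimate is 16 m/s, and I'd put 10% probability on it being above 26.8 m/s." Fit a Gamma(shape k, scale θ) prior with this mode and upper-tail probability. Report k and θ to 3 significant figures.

Gamma(k,θ) with k>1 has mode (k−1)θ, so θ = 16/(k−1).
Need P(X < 26.8) = 0.9 with θ tied to k this way. Start at k = 2, θ = 16: P(X<26.8) ≈ 0.499.
Too low — raise k to concentrate. Iterating converges to k ≈ 8.1.
Then θ = 16/(8.1−1) ≈ 2.25.

k ≈ 8.1, θ ≈ 2.25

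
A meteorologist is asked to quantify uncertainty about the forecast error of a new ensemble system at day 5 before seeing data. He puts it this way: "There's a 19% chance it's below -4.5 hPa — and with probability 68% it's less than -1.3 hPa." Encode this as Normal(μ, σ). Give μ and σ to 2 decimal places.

For Normal(μ,σ), the p-quantile is μ + z_p·σ. Here z_{0.19} = -0.8779, z_{0.68} = 0.4677.
So -4.5 = μ − 0.8779σ and -1.3 = μ + 0.4677σ.
Subtracting: σ = (-1.3 − -4.5)/(0.4677 − (-0.8779)) = 2.38.
Then μ = -4.5 − (-0.8779)·2.38 = -2.41.

μ = -2.41, σ = 2.38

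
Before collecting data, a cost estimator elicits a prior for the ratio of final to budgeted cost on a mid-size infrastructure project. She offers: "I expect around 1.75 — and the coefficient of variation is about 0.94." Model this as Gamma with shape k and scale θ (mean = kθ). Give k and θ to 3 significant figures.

k ≈ 1.13, θ ≈ 1.55

For Gamma(k, scale θ): mean = kθ, variance = kθ², so CV = 1/√k.
CV = 0.94, hence k = 1/CV² = 1.13.
Then θ = mean/k = 1.75/1.13 = 1.55.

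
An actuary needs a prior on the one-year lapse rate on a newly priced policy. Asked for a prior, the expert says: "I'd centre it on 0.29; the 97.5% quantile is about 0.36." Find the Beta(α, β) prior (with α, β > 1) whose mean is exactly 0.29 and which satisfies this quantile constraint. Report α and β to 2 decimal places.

With mean 0.29 fixed, write α = 0.29s, β = 0.71s where s = α+β.
Need P(θ < 0.36) = 0.975 under Beta(0.29s, 0.71s). Normal approximation: (q−m)/√(m(1−m)/s) ≈ z_{0.975} = 1.96, so s ≈ 0.29·0.71·(1.96)²/(0.36−0.29)² = 161.4.
At s = 161.4: P(θ<0.36) ≈ 0.972. Adjusting to match 0.975 gives s ≈ 171.12.
So α = 0.29·171.12 ≈ 49.62, β = 0.71·171.12 ≈ 121.50.

α ≈ 49.62, β ≈ 121.50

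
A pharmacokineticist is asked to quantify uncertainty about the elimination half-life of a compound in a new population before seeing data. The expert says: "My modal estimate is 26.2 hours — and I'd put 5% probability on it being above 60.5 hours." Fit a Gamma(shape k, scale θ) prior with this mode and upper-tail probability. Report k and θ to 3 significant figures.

Gamma(k,θ) with k>1 has mode (k−1)θ, so θ = 26.2/(k−1).
Need P(X < 60.5) = 0.95 with θ tied to k this way. Start at k = 2, θ = 26.2: P(X<60.5) ≈ 0.671.
Too low — raise k to concentrate. Iterating converges to k ≈ 4.91.
Then θ = 26.2/(4.91−1) ≈ 6.7.

k ≈ 4.91, θ ≈ 6.7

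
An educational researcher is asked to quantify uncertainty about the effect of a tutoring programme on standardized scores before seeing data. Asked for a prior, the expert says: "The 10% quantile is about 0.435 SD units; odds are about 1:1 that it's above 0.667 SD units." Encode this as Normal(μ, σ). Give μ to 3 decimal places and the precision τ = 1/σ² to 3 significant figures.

For Normal(μ,σ), the p-quantile is μ + z_p·σ. Here z_{0.1} = -1.282, z_{0.5} = 0.
So 0.435 = μ − 1.282σ and 0.667 = μ + 0σ.
Subtracting: σ = (0.667 − 0.435)/(0 − (-1.282)) = 0.181.
Then μ = 0.435 − (-1.282)·0.181 = 0.667.
Precision τ = 1/σ² = 1/0.181² = 30.5.

μ = 0.667, τ = 30.5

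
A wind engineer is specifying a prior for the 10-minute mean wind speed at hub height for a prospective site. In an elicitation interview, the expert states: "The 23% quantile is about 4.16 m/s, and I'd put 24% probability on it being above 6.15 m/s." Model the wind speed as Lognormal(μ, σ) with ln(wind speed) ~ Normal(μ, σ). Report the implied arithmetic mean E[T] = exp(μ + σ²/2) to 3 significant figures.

If T ~ Lognormal(μ,σ) then ln T ~ Normal(μ,σ), so the p-quantile of ln T is μ + z_p·σ.
ln(4.16) = 1.426 and ln(6.15) = 1.816; z_{0.23} = -0.7388, z_{0.76} = 0.7063.
σ = (1.816 − 1.426)/(0.7063 − (-0.7388)) = 0.271.
μ = 1.426 − (-0.7388)·0.271 = 1.625.
E[T] = exp(μ + σ²/2) = exp(1.625 + 0.0366) = 5.27 m/s.

E[T] ≈ 5.27 m/s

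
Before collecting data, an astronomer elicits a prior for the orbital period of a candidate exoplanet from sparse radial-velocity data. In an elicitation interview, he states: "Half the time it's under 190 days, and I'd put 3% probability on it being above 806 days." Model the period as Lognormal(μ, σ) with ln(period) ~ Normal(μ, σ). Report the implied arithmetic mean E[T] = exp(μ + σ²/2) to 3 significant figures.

E[T] ≈ 255 days

If T ~ Lognormal(μ,σ) then ln T ~ Normal(μ,σ), so the p-quantile of ln T is μ + z_p·σ.
ln(190) = 5.247 and ln(806) = 6.692; z_{0.5} = 0, z_{0.97} = 1.881.
σ = (6.692 − 5.247)/(1.881 − (0)) = 0.768.
μ = 5.247 − (0)·0.768 = 5.247.
E[T] = exp(μ + σ²/2) = exp(5.247 + 0.2952) = 255 days.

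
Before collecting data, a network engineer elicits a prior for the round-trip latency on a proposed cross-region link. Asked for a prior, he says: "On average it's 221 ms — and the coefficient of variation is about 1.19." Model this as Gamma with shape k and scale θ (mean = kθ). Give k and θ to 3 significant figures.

k ≈ 0.706, θ ≈ 313

For Gamma(k, scale θ): mean = kθ, variance = kθ², so CV = 1/√k.
CV = 1.19, hence k = 1/CV² = 0.706.
Then θ = mean/k = 221/0.706 = 313.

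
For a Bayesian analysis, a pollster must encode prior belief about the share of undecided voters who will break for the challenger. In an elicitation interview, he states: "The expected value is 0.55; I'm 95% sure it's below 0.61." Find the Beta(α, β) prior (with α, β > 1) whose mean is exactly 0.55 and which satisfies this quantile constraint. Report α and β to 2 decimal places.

With mean 0.55 fixed, write α = 0.55s, β = 0.45s where s = α+β.
Need P(θ < 0.61) = 0.95 under Beta(0.55s, 0.45s). Normal approximation: (q−m)/√(m(1−m)/s) ≈ z_{0.95} = 1.64, so s ≈ 0.55·0.45·(1.64)²/(0.61−0.55)² = 186.0.
At s = 186.0: P(θ<0.61) ≈ 0.951. Adjusting to match 0.95 gives s ≈ 183.22.
So α = 0.55·183.22 ≈ 100.77, β = 0.45·183.22 ≈ 82.45.

α ≈ 100.77, β ≈ 82.45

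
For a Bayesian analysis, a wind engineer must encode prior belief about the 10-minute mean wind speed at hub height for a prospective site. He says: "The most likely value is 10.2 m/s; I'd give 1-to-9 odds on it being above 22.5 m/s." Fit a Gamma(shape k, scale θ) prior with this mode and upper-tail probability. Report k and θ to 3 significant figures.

Gamma(k,θ) with k>1 has mode (k−1)θ, so θ = 10.2/(k−1).
Need P(X < 22.5) = 0.9 with θ tied to k this way. Start at k = 2, θ = 10.2: P(X<22.5) ≈ 0.647.
Too low — raise k to concentrate. Iterating converges to k ≈ 4.07.
Then θ = 10.2/(4.07−1) ≈ 3.32.

k ≈ 4.07, θ ≈ 3.32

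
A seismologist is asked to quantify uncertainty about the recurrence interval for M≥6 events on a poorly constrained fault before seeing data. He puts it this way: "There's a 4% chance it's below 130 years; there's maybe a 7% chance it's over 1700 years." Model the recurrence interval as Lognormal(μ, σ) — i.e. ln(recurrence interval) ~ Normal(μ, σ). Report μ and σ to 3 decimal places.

If T ~ Lognormal(μ,σ) then ln T ~ Normal(μ,σ), so the p-quantile of ln T is μ + z_p·σ.
ln(130) = 4.868 and ln(1700) = 7.438; z_{0.04} = -1.751, z_{0.93} = 1.476.
σ = (7.438 − 4.868)/(1.476 − (-1.751)) = 0.797.
μ = 4.868 − (-1.751)·0.797 = 6.262.

μ ≈ 6.262, σ ≈ 0.797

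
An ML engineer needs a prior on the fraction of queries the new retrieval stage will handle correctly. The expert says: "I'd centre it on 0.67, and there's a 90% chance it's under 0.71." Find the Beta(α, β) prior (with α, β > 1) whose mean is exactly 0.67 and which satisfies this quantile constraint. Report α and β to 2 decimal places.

With mean 0.67 fixed, write α = 0.67s, β = 0.33s where s = α+β.
Need P(θ < 0.71) = 0.9 under Beta(0.67s, 0.33s). Normal approximation: (q−m)/√(m(1−m)/s) ≈ z_{0.9} = 1.28, so s ≈ 0.67·0.33·(1.28)²/(0.71−0.67)² = 227.0.
At s = 227.0: P(θ<0.71) ≈ 0.902. Adjusting to match 0.9 gives s ≈ 222.79.
So α = 0.67·222.79 ≈ 149.27, β = 0.33·222.79 ≈ 73.52.

α ≈ 149.27, β ≈ 73.52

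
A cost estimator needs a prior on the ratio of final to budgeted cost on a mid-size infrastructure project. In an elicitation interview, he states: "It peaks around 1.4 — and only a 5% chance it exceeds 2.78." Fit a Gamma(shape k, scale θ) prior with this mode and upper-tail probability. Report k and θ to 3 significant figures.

k ≈ 6.89, θ ≈ 0.238

Gamma(k,θ) with k>1 has mode (k−1)θ, so θ = 1.4/(k−1).
Need P(X < 2.78) = 0.95 with θ tied to k this way. Start at k = 2, θ = 1.4: P(X<2.78) ≈ 0.590.
Too low — raise k to concentrate. Iterating converges to k ≈ 6.89.
Then θ = 1.4/(6.89−1) ≈ 0.238.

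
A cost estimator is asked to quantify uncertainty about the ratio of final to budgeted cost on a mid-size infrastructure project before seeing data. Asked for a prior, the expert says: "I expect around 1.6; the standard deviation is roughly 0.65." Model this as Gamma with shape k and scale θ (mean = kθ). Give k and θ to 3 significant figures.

For Gamma(k, scale θ): mean = kθ, variance = kθ², so CV = 1/√k.
CV = SD/mean = 0.65/1.6 = 0.4062, hence k = 1/CV² = 6.06.
Then θ = mean/k = 1.6/6.06 = 0.264.

k ≈ 6.06, θ ≈ 0.264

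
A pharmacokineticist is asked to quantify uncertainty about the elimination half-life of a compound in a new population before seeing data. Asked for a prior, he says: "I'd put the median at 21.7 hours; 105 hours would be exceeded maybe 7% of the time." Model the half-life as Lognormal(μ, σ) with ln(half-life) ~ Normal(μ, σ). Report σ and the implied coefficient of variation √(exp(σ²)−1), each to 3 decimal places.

σ ≈ 1.068, CV ≈ 1.460

If T ~ Lognormal(μ,σ) then ln T ~ Normal(μ,σ), so the p-quantile of ln T is μ + z_p·σ.
ln(21.7) = 3.077 and ln(105) = 4.654; z_{0.5} = 0, z_{0.93} = 1.476.
σ = (4.654 − 3.077)/(1.476 − (0)) = 1.068.
μ = 3.077 − (0)·1.068 = 3.077.
CV = √(exp(σ²)−1) = √(exp(1.1414)−1) = 1.460.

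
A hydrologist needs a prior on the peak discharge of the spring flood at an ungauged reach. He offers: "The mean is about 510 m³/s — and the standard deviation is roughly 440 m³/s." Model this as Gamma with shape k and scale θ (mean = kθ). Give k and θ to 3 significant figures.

For Gamma(k, scale θ): mean = kθ, variance = kθ², so CV = 1/√k.
CV = SD/mean = 440/510 = 0.8627, hence k = 1/CV² = 1.34.
Then θ = mean/k = 510/1.34 = 380.

k ≈ 1.34, θ ≈ 380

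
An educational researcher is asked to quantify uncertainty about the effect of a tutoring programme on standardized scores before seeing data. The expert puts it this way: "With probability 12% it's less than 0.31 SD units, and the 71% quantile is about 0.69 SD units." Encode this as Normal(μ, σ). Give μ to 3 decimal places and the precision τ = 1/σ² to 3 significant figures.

μ = 0.568, τ = 20.7

The p-quantile of Normal(μ,σ) is μ + z_p·σ, with z_{0.12} = -1.175 and z_{0.71} = 0.5534.
Eliminate σ: μ = (z₂·x₁ − z₁·x₂)/(z₂ − z₁) = (0.5534·0.31 − (-1.175)·0.69)/1.728 = 0.568.
Then σ = (x₂ − x₁)/(z₂ − z₁) = (0.69 − 0.31)/1.728 = 0.220.
Precision τ = 1/σ² = 1/0.2199² = 20.7.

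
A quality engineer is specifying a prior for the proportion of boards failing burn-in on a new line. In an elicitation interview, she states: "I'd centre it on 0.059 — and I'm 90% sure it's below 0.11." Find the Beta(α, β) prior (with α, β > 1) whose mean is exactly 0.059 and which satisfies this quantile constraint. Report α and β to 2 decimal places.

With mean 0.059 fixed, write α = 0.059s, β = 0.941s where s = α+β.
Need P(θ < 0.11) = 0.9 under Beta(0.059s, 0.941s). Normal approximation: (q−m)/√(m(1−m)/s) ≈ z_{0.9} = 1.28, so s ≈ 0.059·0.941·(1.28)²/(0.11−0.059)² = 35.1.
At s = 35.1: P(θ<0.11) ≈ 0.893. Adjusting to match 0.9 gives s ≈ 38.29.
So α = 0.059·38.29 ≈ 2.26, β = 0.941·38.29 ≈ 36.03.

α ≈ 2.26, β ≈ 36.03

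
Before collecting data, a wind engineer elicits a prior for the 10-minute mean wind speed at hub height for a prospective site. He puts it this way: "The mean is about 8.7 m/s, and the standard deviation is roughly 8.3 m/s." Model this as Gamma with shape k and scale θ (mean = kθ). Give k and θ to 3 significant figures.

k ≈ 1.1, θ ≈ 7.92

For Gamma(k, scale θ): mean = kθ, variance = kθ², so CV = 1/√k.
CV = SD/mean = 8.3/8.7 = 0.954, hence k = 1/CV² = 1.1.
Then θ = mean/k = 8.7/1.1 = 7.92.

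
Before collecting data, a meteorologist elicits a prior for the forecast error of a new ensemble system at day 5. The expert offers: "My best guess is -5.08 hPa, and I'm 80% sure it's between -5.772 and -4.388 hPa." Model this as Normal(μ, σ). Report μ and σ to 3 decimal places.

μ = -5.080, σ = 0.540

A symmetric 80% interval runs μ ± z·σ with z = 1.282.
Half-width = 0.692, so σ = 0.692/1.282 = 0.540.
μ is the stated best guess, -5.080.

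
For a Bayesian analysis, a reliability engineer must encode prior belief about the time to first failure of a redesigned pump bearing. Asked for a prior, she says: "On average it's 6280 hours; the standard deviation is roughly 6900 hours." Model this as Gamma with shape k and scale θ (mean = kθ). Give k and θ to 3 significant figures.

k ≈ 0.828, θ ≈ 7580

For Gamma(k, scale θ): mean = kθ, variance = kθ², so CV = 1/√k.
CV = SD/mean = 6900/6280 = 1.099, hence k = 1/CV² = 0.828.
Then θ = mean/k = 6280/0.828 = 7580.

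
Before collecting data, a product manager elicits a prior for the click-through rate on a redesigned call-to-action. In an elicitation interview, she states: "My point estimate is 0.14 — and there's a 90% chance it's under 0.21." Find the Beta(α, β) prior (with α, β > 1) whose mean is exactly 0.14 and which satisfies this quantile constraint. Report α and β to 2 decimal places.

With mean 0.14 fixed, write α = 0.14s, β = 0.86s where s = α+β.
Need P(θ < 0.21) = 0.9 under Beta(0.14s, 0.86s). Normal approximation: (q−m)/√(m(1−m)/s) ≈ z_{0.9} = 1.28, so s ≈ 0.14·0.86·(1.28)²/(0.21−0.14)² = 40.4.
At s = 40.4: P(θ<0.21) ≈ 0.893. Adjusting to match 0.9 gives s ≈ 43.28.
So α = 0.14·43.28 ≈ 6.06, β = 0.86·43.28 ≈ 37.22.

α ≈ 6.06, β ≈ 37.22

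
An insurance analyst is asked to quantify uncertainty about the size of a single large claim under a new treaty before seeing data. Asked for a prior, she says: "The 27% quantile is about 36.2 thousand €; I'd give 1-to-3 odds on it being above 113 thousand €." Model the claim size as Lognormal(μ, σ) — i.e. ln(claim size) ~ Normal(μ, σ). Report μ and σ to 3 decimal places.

μ ≈ 4.131, σ ≈ 0.884

If T ~ Lognormal(μ,σ) then ln T ~ Normal(μ,σ), so the p-quantile of ln T is μ + z_p·σ.
ln(36.2) = 3.589 and ln(113) = 4.727; z_{0.27} = -0.6128, z_{0.75} = 0.6745.
σ = (4.727 − 3.589)/(0.6745 − (-0.6128)) = 0.884.
μ = 3.589 − (-0.6128)·0.884 = 4.131.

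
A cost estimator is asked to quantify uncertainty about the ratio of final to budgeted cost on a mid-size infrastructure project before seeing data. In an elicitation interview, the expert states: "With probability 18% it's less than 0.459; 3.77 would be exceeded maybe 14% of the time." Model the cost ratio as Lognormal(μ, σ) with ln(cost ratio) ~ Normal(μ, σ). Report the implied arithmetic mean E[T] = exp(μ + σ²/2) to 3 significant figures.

If T ~ Lognormal(μ,σ) then ln T ~ Normal(μ,σ), so the p-quantile of ln T is μ + z_p·σ.
ln(0.459) = -0.7787 and ln(3.77) = 1.327; z_{0.18} = -0.9154, z_{0.86} = 1.08.
σ = (1.327 − -0.7787)/(1.08 − (-0.9154)) = 1.055.
μ = -0.7787 − (-0.9154)·1.055 = 0.187.
E[T] = exp(μ + σ²/2) = exp(0.187 + 0.5567) = 2.1.

E[T] ≈ 2.1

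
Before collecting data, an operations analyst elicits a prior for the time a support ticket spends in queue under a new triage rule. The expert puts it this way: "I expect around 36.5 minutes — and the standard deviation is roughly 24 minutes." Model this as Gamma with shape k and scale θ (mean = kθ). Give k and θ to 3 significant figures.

k ≈ 2.31, θ ≈ 15.8

For Gamma(k, scale θ): mean = kθ, variance = kθ², so CV = 1/√k.
CV = SD/mean = 24/36.5 = 0.6575, hence k = 1/CV² = 2.31.
Then θ = mean/k = 36.5/2.31 = 15.8.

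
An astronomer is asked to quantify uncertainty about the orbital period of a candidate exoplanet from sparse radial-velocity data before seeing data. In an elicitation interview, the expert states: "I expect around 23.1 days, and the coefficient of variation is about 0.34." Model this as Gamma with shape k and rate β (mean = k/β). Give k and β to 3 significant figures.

For Gamma(k, rate β): mean = k/β, variance = k/β², so CV = 1/√k.
CV = 0.34, hence k = 1/CV² = 8.65.
Then β = k/mean = 8.65/23.1 = 0.374.

k ≈ 8.65, β ≈ 0.374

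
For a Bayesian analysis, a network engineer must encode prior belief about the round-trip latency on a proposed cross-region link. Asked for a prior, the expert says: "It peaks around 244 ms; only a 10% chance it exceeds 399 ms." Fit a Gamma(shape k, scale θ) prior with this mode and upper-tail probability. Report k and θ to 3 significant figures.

k ≈ 8.79, θ ≈ 31.3

Gamma(k,θ) with k>1 has mode (k−1)θ, so θ = 244/(k−1).
Need P(X < 399) = 0.9 with θ tied to k this way. Start at k = 2, θ = 244: P(X<399) ≈ 0.486.
Too low — raise k to concentrate. Iterating converges to k ≈ 8.79.
Then θ = 244/(8.79−1) ≈ 31.3.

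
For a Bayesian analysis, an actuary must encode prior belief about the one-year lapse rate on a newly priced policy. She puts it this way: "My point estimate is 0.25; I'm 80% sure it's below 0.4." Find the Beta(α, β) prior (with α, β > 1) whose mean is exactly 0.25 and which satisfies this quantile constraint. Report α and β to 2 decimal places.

With mean 0.25 fixed, write α = 0.25s, β = 0.75s where s = α+β.
Need P(θ < 0.4) = 0.8 under Beta(0.25s, 0.75s). Normal approximation: (q−m)/√(m(1−m)/s) ≈ z_{0.8} = 0.842, so s ≈ 0.25·0.75·(0.842)²/(0.4−0.25)² = 5.9.
At s = 5.9: P(θ<0.4) ≈ 0.814. Adjusting to match 0.8 gives s ≈ 4.97.
So α = 0.25·4.97 ≈ 1.24, β = 0.75·4.97 ≈ 3.73.

α ≈ 1.24, β ≈ 3.73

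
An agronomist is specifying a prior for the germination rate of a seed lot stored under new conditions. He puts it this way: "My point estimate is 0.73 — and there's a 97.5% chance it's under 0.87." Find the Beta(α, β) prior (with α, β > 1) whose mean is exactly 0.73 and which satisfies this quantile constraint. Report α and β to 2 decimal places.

α ≈ 21.96, β ≈ 8.12

With mean 0.73 fixed, write α = 0.73s, β = 0.27s where s = α+β.
Need P(θ < 0.87) = 0.975 under Beta(0.73s, 0.27s). Normal approximation: (q−m)/√(m(1−m)/s) ≈ z_{0.975} = 1.96, so s ≈ 0.73·0.27·(1.96)²/(0.87−0.73)² = 38.6.
At s = 38.6: P(θ<0.87) ≈ 0.988. Adjusting to match 0.975 gives s ≈ 30.08.
So α = 0.73·30.08 ≈ 21.96, β = 0.27·30.08 ≈ 8.12.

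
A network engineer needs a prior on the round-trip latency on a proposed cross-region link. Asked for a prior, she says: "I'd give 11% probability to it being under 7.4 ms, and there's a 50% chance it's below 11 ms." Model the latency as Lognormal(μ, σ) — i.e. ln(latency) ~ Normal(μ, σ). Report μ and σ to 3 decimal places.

If T ~ Lognormal(μ,σ) then ln T ~ Normal(μ,σ), so the p-quantile of ln T is μ + z_p·σ.
ln(7.4) = 2.001 and ln(11) = 2.398; z_{0.11} = -1.227, z_{0.5} = 0.
σ = (2.398 − 2.001)/(0 − (-1.227)) = 0.323.
μ = 2.001 − (-1.227)·0.323 = 2.398.

μ ≈ 2.398, σ ≈ 0.323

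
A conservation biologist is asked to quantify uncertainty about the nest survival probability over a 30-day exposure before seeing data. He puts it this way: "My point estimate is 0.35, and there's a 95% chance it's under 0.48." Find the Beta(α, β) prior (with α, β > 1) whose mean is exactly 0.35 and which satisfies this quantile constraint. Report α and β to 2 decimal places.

α ≈ 13.34, β ≈ 24.78

With mean 0.35 fixed, write α = 0.35s, β = 0.65s where s = α+β.
Need P(θ < 0.48) = 0.95 under Beta(0.35s, 0.65s). Normal approximation: (q−m)/√(m(1−m)/s) ≈ z_{0.95} = 1.64, so s ≈ 0.35·0.65·(1.64)²/(0.48−0.35)² = 36.4.
At s = 36.4: P(θ<0.48) ≈ 0.946. Adjusting to match 0.95 gives s ≈ 38.13.
So α = 0.35·38.13 ≈ 13.34, β = 0.65·38.13 ≈ 24.78.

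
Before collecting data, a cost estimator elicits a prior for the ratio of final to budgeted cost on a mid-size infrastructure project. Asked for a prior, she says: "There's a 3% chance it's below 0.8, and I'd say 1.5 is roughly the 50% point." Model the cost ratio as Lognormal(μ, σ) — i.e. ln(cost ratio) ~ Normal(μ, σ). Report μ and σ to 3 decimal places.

μ ≈ 0.405, σ ≈ 0.334

If T ~ Lognormal(μ,σ) then ln T ~ Normal(μ,σ), so the p-quantile of ln T is μ + z_p·σ.
ln(0.8) = -0.2231 and ln(1.5) = 0.4055; z_{0.03} = -1.881, z_{0.5} = 0.
σ = (0.4055 − -0.2231)/(0 − (-1.881)) = 0.334.
μ = -0.2231 − (-1.881)·0.334 = 0.405.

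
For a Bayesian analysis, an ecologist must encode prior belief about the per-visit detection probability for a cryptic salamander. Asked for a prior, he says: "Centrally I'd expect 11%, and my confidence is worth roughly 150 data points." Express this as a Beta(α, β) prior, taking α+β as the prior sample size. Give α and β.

α = 16.5, β = 133.5

Under the effective-sample-size interpretation, Beta(α, β) has prior mean α/(α+β) and prior sample size α+β.
So α+β = 150 and α/(α+β) = 0.11, giving α = 0.11·150 = 16.5 and β = 150 − 16.5 = 133.5.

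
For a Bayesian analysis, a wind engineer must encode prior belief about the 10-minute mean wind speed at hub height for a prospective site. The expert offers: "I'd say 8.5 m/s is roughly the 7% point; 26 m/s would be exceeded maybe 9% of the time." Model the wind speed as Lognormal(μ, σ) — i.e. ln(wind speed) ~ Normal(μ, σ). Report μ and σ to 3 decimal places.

μ ≈ 2.726, σ ≈ 0.397

If T ~ Lognormal(μ,σ) then ln T ~ Normal(μ,σ), so the p-quantile of ln T is μ + z_p·σ.
ln(8.5) = 2.14 and ln(26) = 3.258; z_{0.07} = -1.476, z_{0.91} = 1.341.
σ = (3.258 − 2.14)/(1.341 − (-1.476)) = 0.397.
μ = 2.14 − (-1.476)·0.397 = 2.726.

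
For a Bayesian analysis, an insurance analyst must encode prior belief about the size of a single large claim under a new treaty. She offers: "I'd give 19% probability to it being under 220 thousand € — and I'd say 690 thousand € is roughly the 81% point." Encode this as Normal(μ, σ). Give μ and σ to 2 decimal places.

The p-quantile of Normal(μ,σ) is μ + z_p·σ, with z_{0.19} = -0.8779 and z_{0.81} = 0.8779.
Eliminate σ: μ = (z₂·x₁ − z₁·x₂)/(z₂ − z₁) = (0.8779·220 − (-0.8779)·690)/1.756 = 455.00.
Then σ = (x₂ − x₁)/(z₂ − z₁) = (690 − 220)/1.756 = 267.69.

μ = 455.00, σ = 267.69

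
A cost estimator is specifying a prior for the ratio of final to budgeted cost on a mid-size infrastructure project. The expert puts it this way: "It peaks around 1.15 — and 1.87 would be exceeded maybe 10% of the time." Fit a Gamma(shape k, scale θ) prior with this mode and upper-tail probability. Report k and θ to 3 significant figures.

Gamma(k,θ) with k>1 has mode (k−1)θ, so θ = 1.15/(k−1).
Need P(X < 1.87) = 0.9 with θ tied to k this way. Start at k = 2, θ = 1.15: P(X<1.87) ≈ 0.483.
Too low — raise k to concentrate. Iterating converges to k ≈ 8.97.
Then θ = 1.15/(8.97−1) ≈ 0.144.

k ≈ 8.97, θ ≈ 0.144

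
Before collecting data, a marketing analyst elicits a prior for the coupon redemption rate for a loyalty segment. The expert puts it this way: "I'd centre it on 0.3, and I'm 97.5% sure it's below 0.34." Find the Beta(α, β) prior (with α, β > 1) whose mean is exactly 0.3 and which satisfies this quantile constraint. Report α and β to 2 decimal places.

α ≈ 156.44, β ≈ 365.02

With mean 0.3 fixed, write α = 0.3s, β = 0.7s where s = α+β.
Need P(θ < 0.34) = 0.975 under Beta(0.3s, 0.7s). Normal approximation: (q−m)/√(m(1−m)/s) ≈ z_{0.975} = 1.96, so s ≈ 0.3·0.7·(1.96)²/(0.34−0.3)² = 504.2.
At s = 504.2: P(θ<0.34) ≈ 0.973. Adjusting to match 0.975 gives s ≈ 521.46.
So α = 0.3·521.46 ≈ 156.44, β = 0.7·521.46 ≈ 365.02.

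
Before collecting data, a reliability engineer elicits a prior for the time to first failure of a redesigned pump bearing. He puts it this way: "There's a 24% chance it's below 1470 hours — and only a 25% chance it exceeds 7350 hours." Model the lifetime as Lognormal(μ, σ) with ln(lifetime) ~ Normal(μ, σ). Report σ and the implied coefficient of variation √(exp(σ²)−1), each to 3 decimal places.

σ ≈ 1.166, CV ≈ 1.700

If T ~ Lognormal(μ,σ) then ln T ~ Normal(μ,σ), so the p-quantile of ln T is μ + z_p·σ.
ln(1470) = 7.293 and ln(7350) = 8.902; z_{0.24} = -0.7063, z_{0.75} = 0.6745.
σ = (8.902 − 7.293)/(0.6745 − (-0.7063)) = 1.166.
μ = 7.293 − (-0.7063)·1.166 = 8.116.
CV = √(exp(σ²)−1) = √(exp(1.3586)−1) = 1.700.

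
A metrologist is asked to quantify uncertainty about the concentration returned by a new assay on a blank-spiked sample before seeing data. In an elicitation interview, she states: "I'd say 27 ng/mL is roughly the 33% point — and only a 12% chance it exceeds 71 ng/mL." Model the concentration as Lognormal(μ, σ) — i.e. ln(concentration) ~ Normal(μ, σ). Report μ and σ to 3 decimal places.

μ ≈ 3.559, σ ≈ 0.599

If T ~ Lognormal(μ,σ) then ln T ~ Normal(μ,σ), so the p-quantile of ln T is μ + z_p·σ.
ln(27) = 3.296 and ln(71) = 4.263; z_{0.33} = -0.4399, z_{0.88} = 1.175.
σ = (4.263 − 3.296)/(1.175 − (-0.4399)) = 0.599.
μ = 3.296 − (-0.4399)·0.599 = 3.559.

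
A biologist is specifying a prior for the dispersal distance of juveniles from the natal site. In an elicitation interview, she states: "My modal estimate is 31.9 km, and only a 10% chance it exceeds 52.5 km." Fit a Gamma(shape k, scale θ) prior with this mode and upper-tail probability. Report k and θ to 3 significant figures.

Gamma(k,θ) with k>1 has mode (k−1)θ, so θ = 31.9/(k−1).
Need P(X < 52.5) = 0.9 with θ tied to k this way. Start at k = 2, θ = 31.9: P(X<52.5) ≈ 0.490.
Too low — raise k to concentrate. Iterating converges to k ≈ 8.6.
Then θ = 31.9/(8.6−1) ≈ 4.2.

k ≈ 8.6, θ ≈ 4.2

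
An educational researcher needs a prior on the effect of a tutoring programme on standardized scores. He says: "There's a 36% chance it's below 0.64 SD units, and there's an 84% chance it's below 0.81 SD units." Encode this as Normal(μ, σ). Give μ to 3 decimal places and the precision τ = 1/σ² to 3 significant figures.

μ = 0.685, τ = 63.3

For Normal(μ,σ), the p-quantile is μ + z_p·σ. Here z_{0.36} = -0.3585, z_{0.84} = 0.9945.
So 0.64 = μ − 0.3585σ and 0.81 = μ + 0.9945σ.
Subtracting: σ = (0.81 − 0.64)/(0.9945 − (-0.3585)) = 0.126.
Then μ = 0.64 − (-0.3585)·0.126 = 0.685.
Precision τ = 1/σ² = 1/0.1257² = 63.3.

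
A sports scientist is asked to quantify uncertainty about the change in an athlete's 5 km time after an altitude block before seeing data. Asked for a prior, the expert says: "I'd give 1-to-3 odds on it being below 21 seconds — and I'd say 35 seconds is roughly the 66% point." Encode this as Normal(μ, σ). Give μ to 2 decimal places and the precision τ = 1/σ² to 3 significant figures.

μ = 29.69, τ = 0.00603

For Normal(μ,σ), the p-quantile is μ + z_p·σ. Here z_{0.25} = -0.6745, z_{0.66} = 0.4125.
So 21 = μ − 0.6745σ and 35 = μ + 0.4125σ.
Subtracting: σ = (35 − 21)/(0.4125 − (-0.6745)) = 12.88.
Then μ = 21 − (-0.6745)·12.88 = 29.69.
Precision τ = 1/σ² = 1/12.88² = 0.00603.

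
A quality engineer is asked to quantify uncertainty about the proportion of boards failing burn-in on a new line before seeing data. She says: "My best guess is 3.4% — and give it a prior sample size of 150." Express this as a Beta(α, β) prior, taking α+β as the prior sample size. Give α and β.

α = 5.1, β = 144.9

Under the effective-sample-size interpretation, Beta(α, β) has prior mean α/(α+β) and prior sample size α+β.
So α+β = 150 and α/(α+β) = 0.034, giving α = 0.034·150 = 5.1 and β = 150 − 5.1 = 144.9.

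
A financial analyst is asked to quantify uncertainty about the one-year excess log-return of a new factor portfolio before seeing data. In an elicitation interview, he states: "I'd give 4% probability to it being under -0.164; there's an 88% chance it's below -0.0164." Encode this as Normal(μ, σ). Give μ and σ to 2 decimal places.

μ = -0.08, σ = 0.05

For Normal(μ,σ), the p-quantile is μ + z_p·σ. Here z_{0.04} = -1.751, z_{0.88} = 1.175.
So -0.164 = μ − 1.751σ and -0.0164 = μ + 1.175σ.
Subtracting: σ = (-0.0164 − -0.164)/(1.175 − (-1.751)) = 0.05.
Then μ = -0.164 − (-1.751)·0.05 = -0.08.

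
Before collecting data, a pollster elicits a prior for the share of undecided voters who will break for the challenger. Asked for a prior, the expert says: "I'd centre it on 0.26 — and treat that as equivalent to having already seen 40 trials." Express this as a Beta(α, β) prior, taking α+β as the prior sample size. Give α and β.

Under the effective-sample-size interpretation, Beta(α, β) has prior mean α/(α+β) and prior sample size α+β.
So α+β = 40 and α/(α+β) = 0.26, giving α = 0.26·40 = 10.4 and β = 40 − 10.4 = 29.6.

α = 10.4, β = 29.6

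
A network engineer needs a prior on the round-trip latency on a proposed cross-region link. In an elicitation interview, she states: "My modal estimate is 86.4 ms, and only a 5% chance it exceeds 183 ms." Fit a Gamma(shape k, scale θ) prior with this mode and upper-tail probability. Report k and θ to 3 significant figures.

Gamma(k,θ) with k>1 has mode (k−1)θ, so θ = 86.4/(k−1).
Need P(X < 183) = 0.95 with θ tied to k this way. Start at k = 2, θ = 86.4: P(X<183) ≈ 0.625.
Too low — raise k to concentrate. Iterating converges to k ≈ 5.9.
Then θ = 86.4/(5.9−1) ≈ 17.6.

k ≈ 5.9, θ ≈ 17.6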